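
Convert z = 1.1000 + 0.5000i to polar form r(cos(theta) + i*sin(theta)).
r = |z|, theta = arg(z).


r = sqrt(1.21+0.25) = sqrt(1.46) = 1.2083
theta = atan2(0.5, 1.1) = 24.4440 degrees

r = 1.2083, theta = 24.4440 degrees


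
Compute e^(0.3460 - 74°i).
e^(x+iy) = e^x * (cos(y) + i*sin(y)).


e^0.3460 = 1.4134
cos(-74°) = 0.27564
sin(-74°) = -0.96126
Real = 1.4134*0.27564 = 0.3896
Imag = 1.4134*(-0.96126) = -1.3586

0.3896 - 1.3586i


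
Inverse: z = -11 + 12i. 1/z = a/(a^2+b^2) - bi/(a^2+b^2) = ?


|z|^2 = 121+144 = 265
1/z = (-11 - 12i)/265

1/z = -0.0415 - 0.0453i


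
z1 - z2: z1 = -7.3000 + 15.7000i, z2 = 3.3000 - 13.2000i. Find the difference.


Real: -7.3 - 3.3 = -10.6
Imag: 15.7 + 13.2 = 28.9

-10.6000 + 28.9000i


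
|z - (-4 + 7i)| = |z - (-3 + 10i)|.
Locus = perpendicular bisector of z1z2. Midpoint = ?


Equal distances means the locus is the perpendicular bisector of z1 and z2.
Midpoint = ((-4+(-3))/2, (7+10)/2) = (-3.5000, 8.5000)

Perpendicular bisector through (-3.5000, 8.5000)


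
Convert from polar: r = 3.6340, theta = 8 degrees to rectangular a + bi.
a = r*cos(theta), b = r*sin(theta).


a = 3.6340*cos(8°) = 3.6340*0.99027 = 3.5986
b = 3.6340*sin(8°) = 3.6340*0.139173 = 0.5058

3.5986 + 0.5058i


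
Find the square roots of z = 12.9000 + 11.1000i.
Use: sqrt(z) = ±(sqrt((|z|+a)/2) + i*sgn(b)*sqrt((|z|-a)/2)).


|z| = sqrt(166.41+123.21) = 17.0182
sqrt((|z|+a)/2) = sqrt((17.0182+12.9)/2) = sqrt(14.9591) = 3.8677
sqrt((|z|-a)/2) = sqrt((17.0182-12.9)/2) = sqrt(2.0591) = 1.4350

±(3.8677 + 1.4350i) i.e. 3.8677 + 1.4350i and -3.8677 - 1.4350i


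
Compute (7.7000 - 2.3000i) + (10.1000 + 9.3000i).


Real: 7.7 + 10.1 = 17.8
Imag: -2.3 + 9.3 = 7

17.8000 + 7.0000i


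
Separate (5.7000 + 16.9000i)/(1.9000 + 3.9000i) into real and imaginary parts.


Multiply by conjugate: (5.7000 + 16.9000i)(1.9000 - 3.9000i) / (1.9^2 + 3.9^2)
Numerator real = 5.7*1.9 + 16.9*3.9 = 76.74
Numerator imag = 16.9*1.9 - 5.7*3.9 = 9.88
Denominator = 18.82
Re(z) = 76.74/18.82 = 4.0776
Im(z) = 9.88/18.82 = 0.5250

Re(z) = 4.0776, Im(z) = 0.5250


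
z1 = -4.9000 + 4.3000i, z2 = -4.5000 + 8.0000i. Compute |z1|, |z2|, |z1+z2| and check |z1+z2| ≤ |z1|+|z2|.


|z1| = sqrt((-4.9)^2 + 4.3^2) = sqrt(42.5) = 6.5192
|z2| = sqrt((-4.5)^2 + 8^2) = sqrt(84.25) = 9.1788
z1+z2 = -9.4000 + 12.3000i
|z1+z2| = sqrt(239.65) = 15.4806
|z1|+|z2| = 6.5192 + 9.1788 = 15.6980

|z1+z2| = 15.4806 ≤ |z1|+|z2| = 15.6980 (verified)


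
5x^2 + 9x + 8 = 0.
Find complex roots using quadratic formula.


disc = 9^2 - 4*5*8 = 81 - 160 = -79
sqrt(|disc|) = sqrt(79) = 8.8882
Real part = -9/(2*5) = -0.9000
Imag part = 8.8882/(2*5) = 0.8888

-0.9000 ± 0.8888i


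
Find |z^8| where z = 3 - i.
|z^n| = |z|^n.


|z| = sqrt(9+1) = sqrt(10) = 3.1623
|z^8| = |z|^8 = (sqrt(10))^8 = 10^4 = 10000

|z^8| = 10000


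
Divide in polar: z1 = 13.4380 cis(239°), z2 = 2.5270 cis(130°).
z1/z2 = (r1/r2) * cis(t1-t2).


r = 13.4380 / 2.5270 = 5.3178
theta = 239° - 130° = 109° = 109° (mod 360)

5.3178 cis(109°)


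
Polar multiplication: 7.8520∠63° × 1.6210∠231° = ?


r = 7.8520 * 1.6210 = 12.7281
theta = 63° + 231° = 294° = 294° (mod 360)

12.7281 cis(294°)


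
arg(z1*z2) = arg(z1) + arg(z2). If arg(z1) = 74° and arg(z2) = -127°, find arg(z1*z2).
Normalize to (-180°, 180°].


arg(z1*z2) = 74° - 127° = -53°
Normalized to (-180°, 180°]: -53°

-53°


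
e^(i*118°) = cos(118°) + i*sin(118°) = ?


cos(118°) = -0.4695
sin(118°) = 0.8829

e^(i*118°) = -0.4695 + 0.8829i


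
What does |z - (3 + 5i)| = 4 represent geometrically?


|z - z0| = r is a circle with center z0 and radius r.
Center = (3, 5), radius = 4

Circle with center (3, 5) and radius 4


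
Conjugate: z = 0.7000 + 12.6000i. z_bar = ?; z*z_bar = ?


z_bar = 0.7000 - 12.6000i
z*z_bar = 0.7^2 + 12.6^2 = 0.49 + 158.76 = 159.25

z_bar = 0.7000 - 12.6000i, z*z_bar = 159.25


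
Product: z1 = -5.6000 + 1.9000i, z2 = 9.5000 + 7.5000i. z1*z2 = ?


Real = -5.6*9.5 - 1.9*7.5 = -53.2 - 14.25 = -67.45
Imag = -5.6*7.5 + 9.5*1.9 = -42 + 18.05 = -23.95

-67.4500 - 23.9500i


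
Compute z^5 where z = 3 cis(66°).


r^5 = 3^5 = 243
n*theta = 5*66° = 330° = 330° (mod 360)
a = 243*cos(330°) = 210.4442
b = 243*sin(330°) = -121.5000

243 cis(330°) = 210.4442 - 121.5000i


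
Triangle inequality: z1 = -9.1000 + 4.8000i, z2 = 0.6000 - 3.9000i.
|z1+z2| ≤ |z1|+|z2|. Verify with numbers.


|z1| = sqrt((-9.1)^2 + 4.8^2) = sqrt(105.85) = 10.2883
|z2| = sqrt(0.6^2 + (-3.9)^2) = sqrt(15.57) = 3.9459
z1+z2 = -8.5000 + 0.9000i
|z1+z2| = sqrt(73.06) = 8.5475
|z1|+|z2| = 10.2883 + 3.9459 = 14.2342

|z1+z2| = 8.5475 ≤ |z1|+|z2| = 14.2342 (verified)


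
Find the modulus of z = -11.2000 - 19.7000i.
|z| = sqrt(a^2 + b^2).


|z| = sqrt((-11.2)^2 + (-19.7)^2) = sqrt(125.44 + 388.09) = sqrt(513.53) = 22.6612

|z| = 22.6612


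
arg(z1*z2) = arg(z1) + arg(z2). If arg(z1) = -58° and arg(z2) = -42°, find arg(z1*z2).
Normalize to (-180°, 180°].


arg(z1*z2) = -58° - 42° = -100°
Normalized to (-180°, 180°]: -100°

-100°


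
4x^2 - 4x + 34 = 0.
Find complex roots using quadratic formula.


disc = (-4)^2 - 4*4*34 = 16 - 544 = -528
sqrt(|disc|) = sqrt(528) = 22.9783
Real part = 4/(2*4) = 0.5000
Imag part = 22.9783/(2*4) = 2.8723

0.5000 ± 2.8723i


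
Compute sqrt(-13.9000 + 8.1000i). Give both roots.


|z| = sqrt(193.21+65.61) = 16.0879
sqrt((|z|+a)/2) = sqrt((16.0879+(-13.9))/2) = sqrt(1.0939) = 1.0459
sqrt((|z|-a)/2) = sqrt((16.0879-(-13.9))/2) = sqrt(14.9939) = 3.8722

±(1.0459 + 3.8722i) i.e. 1.0459 + 3.8722i and -1.0459 - 3.8722i


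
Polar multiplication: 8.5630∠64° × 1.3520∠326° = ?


r = 8.5630 * 1.3520 = 11.5772
theta = 64° + 326° = 390° = 30° (mod 360)

11.5772 cis(30°)


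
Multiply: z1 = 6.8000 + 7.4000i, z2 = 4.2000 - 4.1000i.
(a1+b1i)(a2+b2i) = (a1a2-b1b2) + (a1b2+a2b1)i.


Real = 6.8*4.2 - 7.4*(-4.1) = 28.56 - (-30.34) = 58.9
Imag = 6.8*(-4.1) + 4.2*7.4 = -27.88 + 31.08 = 3.2

58.9000 + 3.2000i


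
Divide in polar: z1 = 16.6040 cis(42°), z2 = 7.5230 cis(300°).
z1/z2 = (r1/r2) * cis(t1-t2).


r = 16.6040 / 7.5230 = 2.2071
theta = 42° - 300° = -258° = 102° (mod 360)

2.2071 cis(102°)


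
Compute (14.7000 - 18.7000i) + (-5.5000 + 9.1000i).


Real: 14.7 - 5.5 = 9.2
Imag: -18.7 + 9.1 = -9.6

9.2000 - 9.6000i


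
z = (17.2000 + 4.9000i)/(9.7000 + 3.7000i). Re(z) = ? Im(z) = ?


Multiply by conjugate: (17.2000 + 4.9000i)(9.7000 - 3.7000i) / (9.7^2 + 3.7^2)
Numerator real = 17.2*9.7 + 4.9*3.7 = 184.97
Numerator imag = 4.9*9.7 - 17.2*3.7 = -16.11
Denominator = 107.78
Re(z) = 184.97/107.78 = 1.7162
Im(z) = -16.11/107.78 = -0.1495

Re(z) = 1.7162, Im(z) = -0.1495


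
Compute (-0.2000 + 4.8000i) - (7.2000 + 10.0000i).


Real: -0.2 - 7.2 = -7.4
Imag: 4.8 - 10 = -5.2

-7.4000 - 5.2000i


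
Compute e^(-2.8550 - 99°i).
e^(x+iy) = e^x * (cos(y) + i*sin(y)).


e^-2.8550 = 0.057556
cos(-99°) = -0.1564
sin(-99°) = -0.9877
Real = 0.057556*(-0.1564) = -0.0090
Imag = 0.057556*(-0.9877) = -0.0568

-0.0090 - 0.0568i


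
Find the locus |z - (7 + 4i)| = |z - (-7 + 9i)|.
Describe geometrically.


Equal distances means the locus is the perpendicular bisector of z1 and z2.
Midpoint = ((7+(-7))/2, (4+9)/2) = (0, 6.5000)

Perpendicular bisector through (0, 6.5000)


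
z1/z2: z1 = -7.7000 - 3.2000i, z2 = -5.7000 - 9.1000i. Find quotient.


Conjugate of z2 = -5.7000 + 9.1000i
Numerator: (-7.7000 - 3.2000i)(-5.7000 + 9.1000i) = 73.0100 - 51.8300i
Denominator: (-5.7)^2 + (-9.1)^2 = 115.3
Result = (73.0100 - 51.8300i)/115.3

0.6332 - 0.4495i


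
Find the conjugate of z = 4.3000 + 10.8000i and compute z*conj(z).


z_bar = 4.3000 - 10.8000i
z*z_bar = 4.3^2 + 10.8^2 = 18.49 + 116.64 = 135.13

z_bar = 4.3000 - 10.8000i, z*z_bar = 135.13


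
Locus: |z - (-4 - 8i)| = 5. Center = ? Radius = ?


|z - z0| = r is a circle with center z0 and radius r.
Center = (-4, -8), radius = 5

Circle with center (-4, -8) and radius 5


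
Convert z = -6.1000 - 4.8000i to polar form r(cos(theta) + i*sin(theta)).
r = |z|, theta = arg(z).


r = sqrt(37.21+23.04) = sqrt(60.25) = 7.7621
theta = atan2(-4.8, -6.1) = -141.8013 degrees

r = 7.7621, theta = -141.8013 degrees


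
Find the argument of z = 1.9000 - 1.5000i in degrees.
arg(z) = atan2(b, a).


Re = 1.9, Im = -1.5
arg = atan2(-1.5, 1.9) = -38.2902 degrees

arg(z) = -38.2902 degrees


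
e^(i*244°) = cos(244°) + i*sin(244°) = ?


cos(244°) = -0.4384
sin(244°) = -0.8988

e^(i*244°) = -0.4384 - 0.8988i


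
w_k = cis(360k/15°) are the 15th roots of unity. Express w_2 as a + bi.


Angle = 360*2/15 = 48°
a = cos(48°) = 0.6691
b = sin(48°) = 0.7431

0.6691 + 0.7431i


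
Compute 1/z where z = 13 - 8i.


|z|^2 = 169+64 = 233
1/z = (13 + 8i)/233

1/z = 0.0558 + 0.0343i


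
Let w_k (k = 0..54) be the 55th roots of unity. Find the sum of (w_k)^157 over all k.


The roots are w_k = w^k with w = e^(2*pi*i/55), and (w^k)^157 = (w^157)^k.
So S = 1 + u + u^2 + ... + u^(54) with u = w^157.
157 = 2*55 + 47, so 157 is not a multiple of 55: u = (w^55)^2 * w^47 = w^47 ≠ 1 (w is a primitive 55th root), while u^55 = (w^55)^157 = 1.
Geometric series: S = (1 - u^55)/(1 - u) = (1 - 1)/(1 - u) = 0

S = 0


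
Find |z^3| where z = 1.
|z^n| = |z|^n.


|z| = sqrt(1+0) = sqrt(1) = 1
|z^3| = |z|^3 = 1^3 = 1

|z^3| = 1


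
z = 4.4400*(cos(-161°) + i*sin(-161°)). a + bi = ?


a = 4.4400*cos(-161°) = 4.4400*(-0.94552) = -4.1981
b = 4.4400*sin(-161°) = 4.4400*(-0.32557) = -1.4455

-4.1981 - 1.4455i


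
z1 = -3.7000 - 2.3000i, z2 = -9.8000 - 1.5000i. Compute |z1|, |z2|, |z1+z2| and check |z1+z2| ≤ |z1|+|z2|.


|z1| = sqrt((-3.7)^2 + (-2.3)^2) = sqrt(18.98) = 4.3566
|z2| = sqrt((-9.8)^2 + (-1.5)^2) = sqrt(98.29) = 9.9141
z1+z2 = -13.5000 - 3.8000i
|z1+z2| = sqrt(196.69) = 14.0246
|z1|+|z2| = 4.3566 + 9.9141 = 14.2707

|z1+z2| = 14.0246 ≤ |z1|+|z2| = 14.2707 (verified)


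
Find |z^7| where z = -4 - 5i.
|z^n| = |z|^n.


|z| = sqrt(16+25) = sqrt(41) = 6.4031
|z^7| = |z|^7 = (sqrt(41))^7 = 41^3 * sqrt(41) = 68921*sqrt(41)

|z^7| = 68921*sqrt(41) ≈ 441309.7256


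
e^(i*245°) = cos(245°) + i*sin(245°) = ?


cos(245°) = -0.4226
sin(245°) = -0.9063

e^(i*245°) = -0.4226 - 0.9063i


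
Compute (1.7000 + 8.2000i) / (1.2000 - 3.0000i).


Conjugate of z2 = 1.2000 + 3.0000i
Numerator: (1.7000 + 8.2000i)(1.2000 + 3.0000i) = -22.5600 + 14.9400i
Denominator: 1.2^2 + (-3)^2 = 10.44
Result = (-22.5600 + 14.9400i)/10.44

-2.1609 + 1.4310i


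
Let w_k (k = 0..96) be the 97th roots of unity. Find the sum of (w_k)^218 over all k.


The roots are w_k = w^k with w = e^(2*pi*i/97), and (w^k)^218 = (w^218)^k.
So S = 1 + u + u^2 + ... + u^(96) with u = w^218.
218 = 2*97 + 24, so 218 is not a multiple of 97: u = (w^97)^2 * w^24 = w^24 ≠ 1 (w is a primitive 97th root), while u^97 = (w^97)^218 = 1.
Geometric series: S = (1 - u^97)/(1 - u) = (1 - 1)/(1 - u) = 0

S = 0


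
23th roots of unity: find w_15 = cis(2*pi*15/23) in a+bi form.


Angle = 360*15/23 = 234.7826°
a = cos(234.7826°) = -0.5767
b = sin(234.7826°) = -0.8170

-0.5767 - 0.8170i


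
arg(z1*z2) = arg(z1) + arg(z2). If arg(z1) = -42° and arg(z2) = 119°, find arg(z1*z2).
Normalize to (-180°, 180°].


arg(z1*z2) = -42° + 119° = 77°
Normalized to (-180°, 180°]: 77°

77°


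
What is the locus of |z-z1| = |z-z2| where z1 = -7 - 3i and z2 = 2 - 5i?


Equal distances means the locus is the perpendicular bisector of z1 and z2.
Midpoint = ((-7+2)/2, (-3+(-5))/2) = (-2.5000, -4.0000)

Perpendicular bisector through (-2.5000, -4.0000)


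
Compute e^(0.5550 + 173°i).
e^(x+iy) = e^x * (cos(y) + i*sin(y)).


e^0.5550 = 1.74194
cos(173°) = -0.99255
sin(173°) = 0.1219
Real = 1.74194*(-0.99255) = -1.7290
Imag = 1.74194*0.1219 = 0.2123

-1.7290 + 0.2123i


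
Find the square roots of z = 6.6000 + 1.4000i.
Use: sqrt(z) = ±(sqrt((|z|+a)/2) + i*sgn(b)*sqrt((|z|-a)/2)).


|z| = sqrt(43.56+1.96) = 6.7469
sqrt((|z|+a)/2) = sqrt((6.7469+6.6)/2) = sqrt(6.6734) = 2.5833
sqrt((|z|-a)/2) = sqrt((6.7469-6.6)/2) = sqrt(0.0734) = 0.2710

±(2.5833 + 0.2710i) i.e. 2.5833 + 0.2710i and -2.5833 - 0.2710i


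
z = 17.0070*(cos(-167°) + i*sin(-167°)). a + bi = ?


a = 17.0070*cos(-167°) = 17.0070*(-0.97437) = -16.5711
b = 17.0070*sin(-167°) = 17.0070*(-0.22495) = -3.8257

-16.5711 - 3.8257i


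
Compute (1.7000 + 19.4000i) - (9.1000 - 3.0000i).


Real: 1.7 - 9.1 = -7.4
Imag: 19.4 + 3 = 22.4

-7.4000 + 22.4000i


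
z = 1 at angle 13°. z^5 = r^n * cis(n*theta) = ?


r^5 = 1^5 = 1
n*theta = 5*13° = 65° = 65° (mod 360)
a = 1*cos(65°) = 0.4226
b = 1*sin(65°) = 0.9063

1 cis(65°) = 0.4226 + 0.9063i


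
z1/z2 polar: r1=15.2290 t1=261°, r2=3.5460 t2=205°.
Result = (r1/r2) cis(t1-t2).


r = 15.2290 / 3.5460 = 4.2947
theta = 261° - 205° = 56° = 56° (mod 360)

4.2947 cis(56°)


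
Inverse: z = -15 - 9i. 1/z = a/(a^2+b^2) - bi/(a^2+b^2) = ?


|z|^2 = 225+81 = 306
1/z = (-15 + 9i)/306

1/z = -0.0490 + 0.0294i


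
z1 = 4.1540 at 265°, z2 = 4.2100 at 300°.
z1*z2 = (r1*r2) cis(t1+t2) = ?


r = 4.1540 * 4.2100 = 17.4883
theta = 265° + 300° = 565° = 205° (mod 360)

17.4883 cis(205°)


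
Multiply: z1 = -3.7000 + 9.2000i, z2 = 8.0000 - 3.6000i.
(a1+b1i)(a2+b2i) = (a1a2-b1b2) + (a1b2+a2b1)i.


Real = -3.7*8 - 9.2*(-3.6) = -29.6 - (-33.12) = 3.52
Imag = -3.7*(-3.6) + 8*9.2 = 13.32 + 73.6 = 86.92

3.5200 + 86.9200i


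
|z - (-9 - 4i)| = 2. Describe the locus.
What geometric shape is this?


|z - z0| = r is a circle with center z0 and radius r.
Center = (-9, -4), radius = 2

Circle with center (-9, -4) and radius 2


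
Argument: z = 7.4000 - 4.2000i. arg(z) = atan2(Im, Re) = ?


Re = 7.4, Im = -4.2
arg = atan2(-4.2, 7.4) = -29.5778 degrees

arg(z) = -29.5778 degrees


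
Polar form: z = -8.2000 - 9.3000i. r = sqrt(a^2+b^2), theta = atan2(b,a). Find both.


r = sqrt(67.24+86.49) = sqrt(153.73) = 12.3988
theta = atan2(-9.3, -8.2) = -131.4033 degrees

r = 12.3988, theta = -131.4033 degrees


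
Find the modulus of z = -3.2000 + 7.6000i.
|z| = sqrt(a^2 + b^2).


|z| = sqrt((-3.2)^2 + 7.6^2) = sqrt(10.24 + 57.76) = sqrt(68) = 8.2462

|z| = 8.2462


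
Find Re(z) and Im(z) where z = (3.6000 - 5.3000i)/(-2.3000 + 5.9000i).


Multiply by conjugate: (3.6000 - 5.3000i)(-2.3000 - 5.9000i) / ((-2.3)^2 + 5.9^2)
Numerator real = 3.6*(-2.3) - (5.3)*5.9 = -39.55
Numerator imag = -5.3*(-2.3) - 3.6*5.9 = -9.05
Denominator = 40.1
Re(z) = -39.55/40.1 = -0.9863
Im(z) = -9.05/40.1 = -0.2257

Re(z) = -0.9863, Im(z) = -0.2257


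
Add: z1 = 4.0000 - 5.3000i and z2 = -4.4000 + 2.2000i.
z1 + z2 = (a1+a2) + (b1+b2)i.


Real: 4 - 4.4 = -0.4
Imag: -5.3 + 2.2 = -3.1

-0.4000 - 3.1000i


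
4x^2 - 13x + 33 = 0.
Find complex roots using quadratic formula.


disc = (-13)^2 - 4*4*33 = 169 - 528 = -359
sqrt(|disc|) = sqrt(359) = 18.9473
Real part = 13/(2*4) = 1.6250
Imag part = 18.9473/(2*4) = 2.3684

1.6250 ± 2.3684i


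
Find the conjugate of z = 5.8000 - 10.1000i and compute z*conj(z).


z_bar = 5.8000 + 10.1000i
z*z_bar = 5.8^2 + (-10.1)^2 = 33.64 + 102.01 = 135.65

z_bar = 5.8000 + 10.1000i, z*z_bar = 135.65


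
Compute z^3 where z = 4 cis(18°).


r^3 = 4^3 = 64
n*theta = 3*18° = 54° = 54° (mod 360)
a = 64*cos(54°) = 37.6183
b = 64*sin(54°) = 51.7771

64 cis(54°) = 37.6183 + 51.7771i


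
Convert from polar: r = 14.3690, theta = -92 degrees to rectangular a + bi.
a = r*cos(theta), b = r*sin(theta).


a = 14.3690*cos(-92°) = 14.3690*(-0.0349) = -0.5015
b = 14.3690*sin(-92°) = 14.3690*(-0.99939) = -14.3602

-0.5015 - 14.3602i


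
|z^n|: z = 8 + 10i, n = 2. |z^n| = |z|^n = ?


|z| = sqrt(64+100) = sqrt(164) = 12.8062
|z^2| = |z|^2 = (sqrt(164))^2 = 164

|z^2| = 164


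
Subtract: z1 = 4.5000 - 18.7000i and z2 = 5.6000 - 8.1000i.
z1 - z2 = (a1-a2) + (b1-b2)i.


Real: 4.5 - 5.6 = -1.1
Imag: -18.7 + 8.1 = -10.6

-1.1000 - 10.6000i


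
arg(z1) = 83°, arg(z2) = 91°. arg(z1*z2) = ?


arg(z1*z2) = 83° + 91° = 174°
Normalized to (-180°, 180°]: 174°

174°


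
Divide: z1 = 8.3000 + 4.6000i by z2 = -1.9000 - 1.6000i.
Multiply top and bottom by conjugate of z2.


Conjugate of z2 = -1.9000 + 1.6000i
Numerator: (8.3000 + 4.6000i)(-1.9000 + 1.6000i) = -23.1300 + 4.5400i
Denominator: (-1.9)^2 + (-1.6)^2 = 6.17
Result = (-23.1300 + 4.5400i)/6.17

-3.7488 + 0.7358i


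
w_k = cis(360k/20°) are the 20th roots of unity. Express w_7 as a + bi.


Angle = 360*7/20 = 126°
a = cos(126°) = -0.5878
b = sin(126°) = 0.8090

-0.5878 + 0.8090i


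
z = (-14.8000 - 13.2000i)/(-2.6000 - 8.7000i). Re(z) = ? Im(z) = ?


Multiply by conjugate: (-14.8000 - 13.2000i)(-2.6000 + 8.7000i) / ((-2.6)^2 + (-8.7)^2)
Numerator real = -14.8*(-2.6) - (13.2)*(-8.7) = 153.32
Numerator imag = -13.2*(-2.6) - (-14.8)*(-8.7) = -94.44
Denominator = 82.45
Re(z) = 153.32/82.45 = 1.8596
Im(z) = -94.44/82.45 = -1.1454

Re(z) = 1.8596, Im(z) = -1.1454


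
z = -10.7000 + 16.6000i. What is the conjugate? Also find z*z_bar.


z_bar = -10.7000 - 16.6000i
z*z_bar = (-10.7)^2 + 16.6^2 = 114.49 + 275.56 = 390.05

z_bar = -10.7000 - 16.6000i, z*z_bar = 390.05


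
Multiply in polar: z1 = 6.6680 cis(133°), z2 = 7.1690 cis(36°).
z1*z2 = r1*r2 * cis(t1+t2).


r = 6.6680 * 7.1690 = 47.8029
theta = 133° + 36° = 169° = 169° (mod 360)

47.8029 cis(169°)


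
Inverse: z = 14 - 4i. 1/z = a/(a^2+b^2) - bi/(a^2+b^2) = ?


|z|^2 = 196+16 = 212
1/z = (14 + 4i)/212

1/z = 0.0660 + 0.0189i


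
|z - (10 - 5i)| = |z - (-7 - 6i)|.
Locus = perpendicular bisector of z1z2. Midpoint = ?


Equal distances means the locus is the perpendicular bisector of z1 and z2.
Midpoint = ((10+(-7))/2, (-5+(-6))/2) = (1.5000, -5.5000)

Perpendicular bisector through (1.5000, -5.5000)


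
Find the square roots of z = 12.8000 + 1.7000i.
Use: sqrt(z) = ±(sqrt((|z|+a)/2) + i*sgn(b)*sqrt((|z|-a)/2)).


|z| = sqrt(163.84+2.89) = 12.9124
sqrt((|z|+a)/2) = sqrt((12.9124+12.8)/2) = sqrt(12.8562) = 3.5856
sqrt((|z|-a)/2) = sqrt((12.9124-12.8)/2) = sqrt(0.0562) = 0.2371

±(3.5856 + 0.2371i) i.e. 3.5856 + 0.2371i and -3.5856 - 0.2371i


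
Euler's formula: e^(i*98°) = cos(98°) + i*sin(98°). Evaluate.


cos(98°) = -0.1392
sin(98°) = 0.9903

e^(i*98°) = -0.1392 + 0.9903i


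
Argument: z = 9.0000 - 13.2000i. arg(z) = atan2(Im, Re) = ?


Re = 9, Im = -13.2
arg = atan2(-13.2, 9) = -55.7131 degrees

arg(z) = -55.7131 degrees


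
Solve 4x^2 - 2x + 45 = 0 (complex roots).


disc = (-2)^2 - 4*4*45 = 4 - 720 = -716
sqrt(|disc|) = sqrt(716) = 26.7582
Real part = 2/(2*4) = 0.2500
Imag part = 26.7582/(2*4) = 3.3448

0.2500 ± 3.3448i


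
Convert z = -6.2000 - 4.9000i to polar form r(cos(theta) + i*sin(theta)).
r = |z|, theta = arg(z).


r = sqrt(38.44+24.01) = sqrt(62.45) = 7.9025
theta = atan2(-4.9, -6.2) = -141.6799 degrees

r = 7.9025, theta = -141.6799 degrees


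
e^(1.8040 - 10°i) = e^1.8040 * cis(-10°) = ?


e^1.8040 = 6.0739
cos(-10°) = 0.9848
sin(-10°) = -0.17365
Real = 6.0739*0.9848 = 5.9816
Imag = 6.0739*(-0.17365) = -1.0547

5.9816 - 1.0547i


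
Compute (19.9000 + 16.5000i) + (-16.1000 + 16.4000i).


Real: 19.9 - 16.1 = 3.8
Imag: 16.5 + 16.4 = 32.9

3.8000 + 32.9000i


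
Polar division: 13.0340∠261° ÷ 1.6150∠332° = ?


r = 13.0340 / 1.6150 = 8.0706
theta = 261° - 332° = -71° = 289° (mod 360)

8.0706 cis(289°)


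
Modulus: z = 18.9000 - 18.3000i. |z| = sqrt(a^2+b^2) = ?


|z| = sqrt(18.9^2 + (-18.3)^2) = sqrt(357.21 + 334.89) = sqrt(692.1) = 26.3078

|z| = 26.3078


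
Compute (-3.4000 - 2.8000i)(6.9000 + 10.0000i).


Real = -3.4*6.9 - (-2.8)*10 = -23.46 - (-28) = 4.54
Imag = -3.4*10 + 6.9*(-2.8) = -34 - (19.32) = -53.32

4.5400 - 53.3200i


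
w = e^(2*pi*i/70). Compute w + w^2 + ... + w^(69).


With w = e^(2*pi*i/70), all 70 of the 70th roots of unity w^0 = 1, w, ..., w^(69) sum to 0: 1 + w + ... + w^(69) = (1 - w^70)/(1 - w) = 0 since w^70 = 1, w ≠ 1.
Removing the root 1: w + w^2 + ... + w^(69) = 0 - 1 = -1

Sum = -1


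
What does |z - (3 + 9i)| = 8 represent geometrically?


|z - z0| = r is a circle with center z0 and radius r.
Center = (3, 9), radius = 8

Circle with center (3, 9) and radius 8


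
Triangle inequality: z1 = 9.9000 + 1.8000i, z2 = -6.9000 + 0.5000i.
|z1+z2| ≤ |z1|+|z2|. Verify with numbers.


|z1| = sqrt(9.9^2 + 1.8^2) = sqrt(101.25) = 10.0623
|z2| = sqrt((-6.9)^2 + 0.5^2) = sqrt(47.86) = 6.9181
z1+z2 = 3.0000 + 2.3000i
|z1+z2| = sqrt(14.29) = 3.7802
|z1|+|z2| = 10.0623 + 6.9181 = 16.9804

|z1+z2| = 3.7802 ≤ |z1|+|z2| = 16.9804 (verified)


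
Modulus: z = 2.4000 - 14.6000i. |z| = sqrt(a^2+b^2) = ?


|z| = sqrt(2.4^2 + (-14.6)^2) = sqrt(5.76 + 213.16) = sqrt(218.92) = 14.7959

|z| = 14.7959


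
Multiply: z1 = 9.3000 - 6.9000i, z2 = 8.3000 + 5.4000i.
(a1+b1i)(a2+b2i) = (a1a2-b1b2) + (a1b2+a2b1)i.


Real = 9.3*8.3 - (-6.9)*5.4 = 77.19 - (-37.26) = 114.45
Imag = 9.3*5.4 + 8.3*(-6.9) = 50.22 - (57.27) = -7.05

114.4500 - 7.0500i


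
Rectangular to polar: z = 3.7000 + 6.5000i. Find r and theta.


r = sqrt(13.69+42.25) = sqrt(55.94) = 7.4793
theta = atan2(6.5, 3.7) = 60.3501 degrees

r = 7.4793, theta = 60.3501 degrees


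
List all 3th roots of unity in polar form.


The 3th roots of unity are cis(360k/3°) for k=0..2
Angle step = 360/3 = 120°
Primitive root: cis(120°)
Primitive root = -0.5000 + 0.8660i

3 roots at angles: 0°, 120°, 240°


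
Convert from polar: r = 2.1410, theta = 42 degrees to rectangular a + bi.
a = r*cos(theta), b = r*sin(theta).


a = 2.1410*cos(42°) = 2.1410*0.74314 = 1.5911
b = 2.1410*sin(42°) = 2.1410*0.66913 = 1.4326

1.5911 + 1.4326i


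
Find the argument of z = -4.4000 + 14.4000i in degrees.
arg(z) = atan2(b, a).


Re = -4.4, Im = 14.4
arg = atan2(14.4, -4.4) = 106.9908 degrees

arg(z) = 106.9908 degrees


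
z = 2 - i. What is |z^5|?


|z| = sqrt(4+1) = sqrt(5) = 2.2361
|z^5| = |z|^5 = (sqrt(5))^5 = 5^2 * sqrt(5) = 25*sqrt(5)

|z^5| = 25*sqrt(5) ≈ 55.9017


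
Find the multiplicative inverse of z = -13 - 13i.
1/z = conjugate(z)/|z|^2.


|z|^2 = 169+169 = 338
1/z = (-13 + 13i)/338

1/z = -0.0385 + 0.0385i


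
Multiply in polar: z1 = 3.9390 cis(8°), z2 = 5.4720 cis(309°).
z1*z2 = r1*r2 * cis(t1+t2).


r = 3.9390 * 5.4720 = 21.5542
theta = 8° + 309° = 317° = 317° (mod 360)

21.5542 cis(317°)


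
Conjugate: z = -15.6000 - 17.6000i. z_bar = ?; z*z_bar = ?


z_bar = -15.6000 + 17.6000i
z*z_bar = (-15.6)^2 + (-17.6)^2 = 243.36 + 309.76 = 553.12

z_bar = -15.6000 + 17.6000i, z*z_bar = 553.12


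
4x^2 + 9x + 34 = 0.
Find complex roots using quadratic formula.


disc = 9^2 - 4*4*34 = 81 - 544 = -463
sqrt(|disc|) = sqrt(463) = 21.5174
Real part = -9/(2*4) = -1.1250
Imag part = 21.5174/(2*4) = 2.6897

-1.1250 ± 2.6897i


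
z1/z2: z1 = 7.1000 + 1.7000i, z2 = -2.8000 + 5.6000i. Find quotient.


Conjugate of z2 = -2.8000 - 5.6000i
Numerator: (7.1000 + 1.7000i)(-2.8000 - 5.6000i) = -10.3600 - 44.5200i
Denominator: (-2.8)^2 + 5.6^2 = 39.2
Result = (-10.3600 - 44.5200i)/39.2

-0.2643 - 1.1357i


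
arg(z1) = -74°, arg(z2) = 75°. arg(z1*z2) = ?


arg(z1*z2) = -74° + 75° = 1°
Normalized to (-180°, 180°]: 1°

1°


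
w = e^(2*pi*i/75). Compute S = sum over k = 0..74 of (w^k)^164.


The roots are w_k = w^k with w = e^(2*pi*i/75), and (w^k)^164 = (w^164)^k.
So S = 1 + u + u^2 + ... + u^(74) with u = w^164.
164 = 2*75 + 14, so 164 is not a multiple of 75: u = (w^75)^2 * w^14 = w^14 ≠ 1 (w is a primitive 75th root), while u^75 = (w^75)^164 = 1.
Geometric series: S = (1 - u^75)/(1 - u) = (1 - 1)/(1 - u) = 0

S = 0


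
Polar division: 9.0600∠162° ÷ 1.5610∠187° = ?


r = 9.0600 / 1.5610 = 5.8040
theta = 162° - 187° = -25° = 335° (mod 360)

5.8040 cis(335°)


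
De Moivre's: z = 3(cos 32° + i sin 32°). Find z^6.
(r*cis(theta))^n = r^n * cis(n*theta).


r^6 = 3^6 = 729
n*theta = 6*32° = 192° = 192° (mod 360)
a = 729*cos(192°) = -713.0696
b = 729*sin(192°) = -151.5676

729 cis(192°) = -713.0696 - 151.5676i


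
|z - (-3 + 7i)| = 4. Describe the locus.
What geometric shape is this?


|z - z0| = r is a circle with center z0 and radius r.
Center = (-3, 7), radius = 4

Circle with center (-3, 7) and radius 4


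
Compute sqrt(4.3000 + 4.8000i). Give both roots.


|z| = sqrt(18.49+23.04) = 6.4444
sqrt((|z|+a)/2) = sqrt((6.4444+4.3)/2) = sqrt(5.3722) = 2.3178
sqrt((|z|-a)/2) = sqrt((6.4444-4.3)/2) = sqrt(1.0722) = 1.0355

±(2.3178 + 1.0355i) i.e. 2.3178 + 1.0355i and -2.3178 - 1.0355i


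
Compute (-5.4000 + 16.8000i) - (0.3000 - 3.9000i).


Real: -5.4 - 0.3 = -5.7
Imag: 16.8 + 3.9 = 20.7

-5.7000 + 20.7000i


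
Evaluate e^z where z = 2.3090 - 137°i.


e^2.3090 = 10.0644
cos(-137°) = -0.73135
sin(-137°) = -0.682
Real = 10.0644*(-0.73135) = -7.3606
Imag = 10.0644*(-0.682) = -6.8639

-7.3606 - 6.8639i


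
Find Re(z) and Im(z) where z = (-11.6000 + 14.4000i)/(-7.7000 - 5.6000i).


Multiply by conjugate: (-11.6000 + 14.4000i)(-7.7000 + 5.6000i) / ((-7.7)^2 + (-5.6)^2)
Numerator real = -11.6*(-7.7) + 14.4*(-5.6) = 8.68
Numerator imag = 14.4*(-7.7) - (-11.6)*(-5.6) = -175.84
Denominator = 90.65
Re(z) = 8.68/90.65 = 0.0958
Im(z) = -175.84/90.65 = -1.9398

Re(z) = 0.0958, Im(z) = -1.9398


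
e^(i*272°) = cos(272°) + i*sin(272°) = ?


cos(272°) = 0.0349
sin(272°) = -0.9994

e^(i*272°) = 0.0349 - 0.9994i


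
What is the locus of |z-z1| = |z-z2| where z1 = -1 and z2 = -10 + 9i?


Equal distances means the locus is the perpendicular bisector of z1 and z2.
Midpoint = ((-1+(-10))/2, (0+9)/2) = (-5.5000, 4.5000)

Perpendicular bisector through (-5.5000, 4.5000)


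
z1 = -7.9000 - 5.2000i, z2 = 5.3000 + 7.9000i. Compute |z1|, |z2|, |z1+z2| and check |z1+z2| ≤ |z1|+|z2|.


|z1| = sqrt((-7.9)^2 + (-5.2)^2) = sqrt(89.45) = 9.4578
|z2| = sqrt(5.3^2 + 7.9^2) = sqrt(90.5) = 9.5131
z1+z2 = -2.6000 + 2.7000i
|z1+z2| = sqrt(14.05) = 3.7483
|z1|+|z2| = 9.4578 + 9.5131 = 18.9709

|z1+z2| = 3.7483 ≤ |z1|+|z2| = 18.9709 (verified)


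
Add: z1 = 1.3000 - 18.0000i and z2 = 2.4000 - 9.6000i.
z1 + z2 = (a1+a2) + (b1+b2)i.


Real: 1.3 + 2.4 = 3.7
Imag: -18 - 9.6 = -27.6

3.7000 - 27.6000i


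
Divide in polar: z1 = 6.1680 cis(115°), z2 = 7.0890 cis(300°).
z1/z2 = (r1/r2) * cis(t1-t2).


r = 6.1680 / 7.0890 = 0.8701
theta = 115° - 300° = -185° = 175° (mod 360)

0.8701 cis(175°)


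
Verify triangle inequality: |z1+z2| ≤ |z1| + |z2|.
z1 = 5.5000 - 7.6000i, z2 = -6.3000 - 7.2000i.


|z1| = sqrt(5.5^2 + (-7.6)^2) = sqrt(88.01) = 9.3814
|z2| = sqrt((-6.3)^2 + (-7.2)^2) = sqrt(91.53) = 9.5671
z1+z2 = -0.8000 - 14.8000i
|z1+z2| = sqrt(219.68) = 14.8216
|z1|+|z2| = 9.3814 + 9.5671 = 18.9485

|z1+z2| = 14.8216 ≤ |z1|+|z2| = 18.9485 (verified)


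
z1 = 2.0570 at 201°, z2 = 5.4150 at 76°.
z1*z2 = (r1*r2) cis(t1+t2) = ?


r = 2.0570 * 5.4150 = 11.1387
theta = 201° + 76° = 277° = 277° (mod 360)

11.1387 cis(277°)


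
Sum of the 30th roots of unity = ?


The sum of all 30th roots of unity is 0.
Geometric series: (1 - w^30)/(1 - w) = (1-1)/(1-w) = 0 since w^30 = 1, w ≠ 1.
Alternatively: coefficient of z^29 in z^30 - 1 is 0.

0


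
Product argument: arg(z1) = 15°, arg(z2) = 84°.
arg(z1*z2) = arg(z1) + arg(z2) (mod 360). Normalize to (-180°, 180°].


arg(z1*z2) = 15° + 84° = 99°
Normalized to (-180°, 180°]: 99°

99°


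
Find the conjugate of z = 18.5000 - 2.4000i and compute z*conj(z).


z_bar = 18.5000 + 2.4000i
z*z_bar = 18.5^2 + (-2.4)^2 = 342.25 + 5.76 = 348.01

z_bar = 18.5000 + 2.4000i, z*z_bar = 348.01


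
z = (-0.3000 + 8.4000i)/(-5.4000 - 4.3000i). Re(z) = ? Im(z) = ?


Multiply by conjugate: (-0.3000 + 8.4000i)(-5.4000 + 4.3000i) / ((-5.4)^2 + (-4.3)^2)
Numerator real = -0.3*(-5.4) + 8.4*(-4.3) = -34.5
Numerator imag = 8.4*(-5.4) - (-0.3)*(-4.3) = -46.65
Denominator = 47.65
Re(z) = -34.5/47.65 = -0.7240
Im(z) = -46.65/47.65 = -0.9790

Re(z) = -0.7240, Im(z) = -0.9790


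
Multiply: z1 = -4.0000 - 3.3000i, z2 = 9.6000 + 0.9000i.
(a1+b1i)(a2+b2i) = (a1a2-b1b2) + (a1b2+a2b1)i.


Real = -4*9.6 - (-3.3)*0.9 = -38.4 - (-2.97) = -35.43
Imag = -4*0.9 + 9.6*(-3.3) = -3.6 - (31.68) = -35.28

-35.4300 - 35.2800i


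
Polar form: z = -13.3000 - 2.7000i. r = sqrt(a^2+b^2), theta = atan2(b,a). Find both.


r = sqrt(176.89+7.29) = sqrt(184.18) = 13.5713
theta = atan2(-2.7, -13.3) = -168.5245 degrees

r = 13.5713, theta = -168.5245 degrees


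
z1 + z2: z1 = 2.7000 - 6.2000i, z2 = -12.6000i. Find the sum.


Real: 2.7 + 0 = 2.7
Imag: -6.2 - 12.6 = -18.8

2.7000 - 18.8000i


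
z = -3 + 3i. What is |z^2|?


|z| = sqrt(9+9) = sqrt(18) = 4.2426
|z^2| = |z|^2 = (sqrt(18))^2 = 18

|z^2| = 18


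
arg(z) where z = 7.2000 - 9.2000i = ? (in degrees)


Re = 7.2, Im = -9.2
arg = atan2(-9.2, 7.2) = -51.9530 degrees

arg(z) = -51.9530 degrees


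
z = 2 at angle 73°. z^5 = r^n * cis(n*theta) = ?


r^5 = 2^5 = 32
n*theta = 5*73° = 365° = 5° (mod 360)
a = 32*cos(5°) = 31.8782
b = 32*sin(5°) = 2.7890

32 cis(5°) = 31.8782 + 2.7890i


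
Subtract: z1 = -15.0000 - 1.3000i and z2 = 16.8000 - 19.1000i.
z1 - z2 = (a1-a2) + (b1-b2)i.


Real: -15 - 16.8 = -31.8
Imag: -1.3 + 19.1 = 17.8

-31.8000 + 17.8000i


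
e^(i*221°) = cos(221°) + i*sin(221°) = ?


cos(221°) = -0.7547
sin(221°) = -0.6561

e^(i*221°) = -0.7547 - 0.6561i


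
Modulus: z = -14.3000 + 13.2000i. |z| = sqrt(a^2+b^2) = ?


|z| = sqrt((-14.3)^2 + 13.2^2) = sqrt(204.49 + 174.24) = sqrt(378.73) = 19.4610

|z| = 19.4610


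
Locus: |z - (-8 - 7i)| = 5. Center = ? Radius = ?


|z - z0| = r is a circle with center z0 and radius r.
Center = (-8, -7), radius = 5

Circle with center (-8, -7) and radius 5


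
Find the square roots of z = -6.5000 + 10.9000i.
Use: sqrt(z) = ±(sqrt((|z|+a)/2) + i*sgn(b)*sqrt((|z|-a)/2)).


|z| = sqrt(42.25+118.81) = 12.6909
sqrt((|z|+a)/2) = sqrt((12.6909+(-6.5))/2) = sqrt(3.0955) = 1.7594
sqrt((|z|-a)/2) = sqrt((12.6909-(-6.5))/2) = sqrt(9.5955) = 3.0977

±(1.7594 + 3.0977i) i.e. 1.7594 + 3.0977i and -1.7594 - 3.0977i


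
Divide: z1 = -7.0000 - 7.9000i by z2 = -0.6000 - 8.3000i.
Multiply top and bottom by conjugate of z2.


Conjugate of z2 = -0.6000 + 8.3000i
Numerator: (-7.0000 - 7.9000i)(-0.6000 + 8.3000i) = 69.7700 - 53.3600i
Denominator: (-0.6)^2 + (-8.3)^2 = 69.25
Result = (69.7700 - 53.3600i)/69.25

1.0075 - 0.7705i


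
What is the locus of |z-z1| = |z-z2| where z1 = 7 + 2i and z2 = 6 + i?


Equal distances means the locus is the perpendicular bisector of z1 and z2.
Midpoint = ((7+6)/2, (2+1)/2) = (6.5000, 1.5000)

Perpendicular bisector through (6.5000, 1.5000)


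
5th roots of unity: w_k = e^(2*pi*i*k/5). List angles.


The 5th roots of unity are cis(360k/5°) for k=0..4
Angle step = 360/5 = 72°
Primitive root: cis(72°)
Primitive root = 0.3090 + 0.9511i

5 roots at angles: 0°, 72°, 144°, 216°, 288°


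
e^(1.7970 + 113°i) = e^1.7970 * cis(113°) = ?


e^1.7970 = 6.0315
cos(113°) = -0.39073
sin(113°) = 0.9205
Real = 6.0315*(-0.39073) = -2.3567
Imag = 6.0315*0.9205 = 5.5520

-2.3567 + 5.5520i


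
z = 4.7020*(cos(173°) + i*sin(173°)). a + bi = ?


a = 4.7020*cos(173°) = 4.7020*(-0.99255) = -4.6670
b = 4.7020*sin(173°) = 4.7020*0.12187 = 0.5730

-4.6670 + 0.5730i


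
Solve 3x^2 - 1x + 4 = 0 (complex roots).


disc = (-1)^2 - 4*3*4 = 1 - 48 = -47
sqrt(|disc|) = sqrt(47) = 6.8557
Real part = 1/(2*3) = 0.1667
Imag part = 6.8557/(2*3) = 1.1426

0.1667 ± 1.1426i


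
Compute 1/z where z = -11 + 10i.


|z|^2 = 121+100 = 221
1/z = (-11 - 10i)/221

1/z = -0.0498 - 0.0452i


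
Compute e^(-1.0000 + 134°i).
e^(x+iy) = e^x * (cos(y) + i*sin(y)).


e^-1.0000 = 0.3679
cos(134°) = -0.6947
sin(134°) = 0.7193
Real = 0.3679*(-0.6947) = -0.2556
Imag = 0.3679*0.7193 = 0.2646

-0.2556 + 0.2646i


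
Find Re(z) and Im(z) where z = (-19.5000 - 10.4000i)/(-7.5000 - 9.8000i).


Multiply by conjugate: (-19.5000 - 10.4000i)(-7.5000 + 9.8000i) / ((-7.5)^2 + (-9.8)^2)
Numerator real = -19.5*(-7.5) - (10.4)*(-9.8) = 248.17
Numerator imag = -10.4*(-7.5) - (-19.5)*(-9.8) = -113.1
Denominator = 152.29
Re(z) = 248.17/152.29 = 1.6296
Im(z) = -113.1/152.29 = -0.7427

Re(z) = 1.6296, Im(z) = -0.7427


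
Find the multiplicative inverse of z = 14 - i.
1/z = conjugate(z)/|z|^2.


|z|^2 = 196+1 = 197
1/z = (14 + 1i)/197

1/z = 0.0711 + 0.0051i


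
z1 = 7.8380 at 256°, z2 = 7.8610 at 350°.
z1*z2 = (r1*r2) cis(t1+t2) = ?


r = 7.8380 * 7.8610 = 61.6145
theta = 256° + 350° = 606° = 246° (mod 360)

61.6145 cis(246°)


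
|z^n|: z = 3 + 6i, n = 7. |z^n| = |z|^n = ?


|z| = sqrt(9+36) = sqrt(45) = 6.7082
|z^7| = |z|^7 = (sqrt(45))^7 = 45^3 * sqrt(45) = 91125*sqrt(45)

|z^7| = 91125*sqrt(45) ≈ 611285.0833


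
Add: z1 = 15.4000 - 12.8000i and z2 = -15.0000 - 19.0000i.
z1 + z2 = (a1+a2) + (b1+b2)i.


Real: 15.4 - 15 = 0.4
Imag: -12.8 - 19 = -31.8

0.4000 - 31.8000i


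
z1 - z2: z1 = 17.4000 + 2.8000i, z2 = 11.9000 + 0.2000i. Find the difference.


Real: 17.4 - 11.9 = 5.5
Imag: 2.8 - 0.2 = 2.6

5.5000 + 2.6000i


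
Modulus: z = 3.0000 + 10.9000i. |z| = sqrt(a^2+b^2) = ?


|z| = sqrt(3^2 + 10.9^2) = sqrt(9 + 118.81) = sqrt(127.81) = 11.3053

|z| = 11.3053


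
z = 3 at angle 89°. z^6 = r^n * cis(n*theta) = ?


r^6 = 3^6 = 729
n*theta = 6*89° = 534° = 174° (mod 360)
a = 729*cos(174°) = -725.0065
b = 729*sin(174°) = 76.2012

729 cis(174°) = -725.0065 + 76.2012i


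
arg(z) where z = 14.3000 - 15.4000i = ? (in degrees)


Re = 14.3, Im = -15.4
arg = atan2(-15.4, 14.3) = -47.1211 degrees

arg(z) = -47.1211 degrees


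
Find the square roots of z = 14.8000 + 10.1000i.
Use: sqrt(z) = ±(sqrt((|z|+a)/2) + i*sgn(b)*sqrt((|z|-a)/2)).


|z| = sqrt(219.04+102.01) = 17.9179
sqrt((|z|+a)/2) = sqrt((17.9179+14.8)/2) = sqrt(16.3589) = 4.0446
sqrt((|z|-a)/2) = sqrt((17.9179-14.8)/2) = sqrt(1.5589) = 1.2486

±(4.0446 + 1.2486i) i.e. 4.0446 + 1.2486i and -4.0446 - 1.2486i


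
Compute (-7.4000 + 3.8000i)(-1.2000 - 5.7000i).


Real = -7.4*(-1.2) - 3.8*(-5.7) = 8.88 - (-21.66) = 30.54
Imag = -7.4*(-5.7) - (1.2)*3.8 = 42.18 - (4.56) = 37.62

30.5400 + 37.6200i


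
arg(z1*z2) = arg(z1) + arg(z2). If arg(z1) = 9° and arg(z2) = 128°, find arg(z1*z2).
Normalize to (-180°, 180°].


arg(z1*z2) = 9° + 128° = 137°
Normalized to (-180°, 180°]: 137°

137°


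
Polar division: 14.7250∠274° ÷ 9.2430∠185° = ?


r = 14.7250 / 9.2430 = 1.5931
theta = 274° - 185° = 89° = 89° (mod 360)

1.5931 cis(89°)


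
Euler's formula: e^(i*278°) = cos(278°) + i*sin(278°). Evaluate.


cos(278°) = 0.1392
sin(278°) = -0.9903

e^(i*278°) = 0.1392 - 0.9903i


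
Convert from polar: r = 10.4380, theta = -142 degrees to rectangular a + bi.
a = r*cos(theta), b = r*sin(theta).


a = 10.4380*cos(-142°) = 10.4380*(-0.788011) = -8.2253
b = 10.4380*sin(-142°) = 10.4380*(-0.61566) = -6.4263

-8.2253 - 6.4263i


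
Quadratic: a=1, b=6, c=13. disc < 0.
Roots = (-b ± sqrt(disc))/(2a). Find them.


disc = 6^2 - 4*1*13 = 36 - 52 = -16
sqrt(|disc|) = sqrt(16) = 4.0000
Real part = -6/(2*1) = -3.0000
Imag part = 4.0000/(2*1) = 2.0000

-3.0000 ± 2.0000i


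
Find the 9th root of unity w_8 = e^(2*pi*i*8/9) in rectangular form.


Angle = 360*8/9 = 320°
a = cos(320°) = 0.7660
b = sin(320°) = -0.6428

0.7660 - 0.6428i


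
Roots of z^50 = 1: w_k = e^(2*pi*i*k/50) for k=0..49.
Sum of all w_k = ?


The sum of all 50th roots of unity is 0.
Geometric series: (1 - w^50)/(1 - w) = (1-1)/(1-w) = 0 since w^50 = 1, w ≠ 1.
Alternatively: coefficient of z^49 in z^50 - 1 is 0.

0


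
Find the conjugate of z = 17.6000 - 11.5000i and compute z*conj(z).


z_bar = 17.6000 + 11.5000i
z*z_bar = 17.6^2 + (-11.5)^2 = 309.76 + 132.25 = 442.01

z_bar = 17.6000 + 11.5000i, z*z_bar = 442.01


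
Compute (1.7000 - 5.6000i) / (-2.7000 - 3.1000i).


Conjugate of z2 = -2.7000 + 3.1000i
Numerator: (1.7000 - 5.6000i)(-2.7000 + 3.1000i) = 12.7700 + 20.3900i
Denominator: (-2.7)^2 + (-3.1)^2 = 16.9
Result = (12.7700 + 20.3900i)/16.9

0.7556 + 1.2065i


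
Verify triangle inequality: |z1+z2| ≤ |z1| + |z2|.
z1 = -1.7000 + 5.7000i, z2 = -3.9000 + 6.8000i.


|z1| = sqrt((-1.7)^2 + 5.7^2) = sqrt(35.38) = 5.9481
|z2| = sqrt((-3.9)^2 + 6.8^2) = sqrt(61.45) = 7.8390
z1+z2 = -5.6000 + 12.5000i
|z1+z2| = sqrt(187.61) = 13.6971
|z1|+|z2| = 5.9481 + 7.8390 = 13.7871

|z1+z2| = 13.6971 ≤ |z1|+|z2| = 13.7871 (verified)


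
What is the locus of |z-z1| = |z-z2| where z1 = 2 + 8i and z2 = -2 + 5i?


Equal distances means the locus is the perpendicular bisector of z1 and z2.
Midpoint = ((2+(-2))/2, (8+5)/2) = (0, 6.5000)

Perpendicular bisector through (0, 6.5000)


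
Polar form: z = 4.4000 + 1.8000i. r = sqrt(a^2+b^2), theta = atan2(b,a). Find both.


r = sqrt(19.36+3.24) = sqrt(22.6) = 4.7539
theta = atan2(1.8, 4.4) = 22.2490 degrees

r = 4.7539, theta = 22.2490 degrees


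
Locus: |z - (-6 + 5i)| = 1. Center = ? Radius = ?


|z - z0| = r is a circle with center z0 and radius r.
Center = (-6, 5), radius = 1

Circle with center (-6, 5) and radius 1


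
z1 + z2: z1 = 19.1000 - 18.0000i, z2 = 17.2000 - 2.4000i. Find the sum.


Real: 19.1 + 17.2 = 36.3
Imag: -18 - 2.4 = -20.4

36.3000 - 20.4000i


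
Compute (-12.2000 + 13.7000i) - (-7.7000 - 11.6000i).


Real: -12.2 + 7.7 = -4.5
Imag: 13.7 + 11.6 = 25.3

-4.5000 + 25.3000i


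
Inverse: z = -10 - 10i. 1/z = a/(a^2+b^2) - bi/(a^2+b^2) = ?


|z|^2 = 100+100 = 200
1/z = (-10 + 10i)/200

1/z = -0.0500 + 0.0500i


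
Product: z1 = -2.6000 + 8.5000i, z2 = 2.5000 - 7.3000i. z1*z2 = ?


Real = -2.6*2.5 - 8.5*(-7.3) = -6.5 - (-62.05) = 55.55
Imag = -2.6*(-7.3) + 2.5*8.5 = 18.98 + 21.25 = 40.23

55.5500 + 40.2300i


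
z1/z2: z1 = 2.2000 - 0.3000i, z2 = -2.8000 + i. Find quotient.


Conjugate of z2 = -2.8000 - i
Numerator: (2.2000 - 0.3000i)(-2.8000 - i) = -6.4600 - 1.3600i
Denominator: (-2.8)^2 + 1^2 = 8.84
Result = (-6.4600 - 1.3600i)/8.84

-0.7308 - 0.1538i


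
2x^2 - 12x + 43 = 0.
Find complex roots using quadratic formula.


disc = (-12)^2 - 4*2*43 = 144 - 344 = -200
sqrt(|disc|) = sqrt(200) = 14.1421
Real part = 12/(2*2) = 3.0000
Imag part = 14.1421/(2*2) = 3.5355

3.0000 ± 3.5355i


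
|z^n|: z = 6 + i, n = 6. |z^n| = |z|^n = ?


|z| = sqrt(36+1) = sqrt(37) = 6.0828
|z^6| = |z|^6 = (sqrt(37))^6 = 37^3 = 50653

|z^6| = 50653


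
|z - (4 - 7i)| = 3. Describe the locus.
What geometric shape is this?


|z - z0| = r is a circle with center z0 and radius r.
Center = (4, -7), radius = 3

Circle with center (4, -7) and radius 3


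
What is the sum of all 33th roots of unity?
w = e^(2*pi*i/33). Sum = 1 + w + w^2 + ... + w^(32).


The sum of all 33th roots of unity is 0.
Geometric series: (1 - w^33)/(1 - w) = (1-1)/(1-w) = 0 since w^33 = 1, w ≠ 1.
Alternatively: coefficient of z^32 in z^33 - 1 is 0.

0


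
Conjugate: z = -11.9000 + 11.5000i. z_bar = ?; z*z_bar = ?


z_bar = -11.9000 - 11.5000i
z*z_bar = (-11.9)^2 + 11.5^2 = 141.61 + 132.25 = 273.86

z_bar = -11.9000 - 11.5000i, z*z_bar = 273.86


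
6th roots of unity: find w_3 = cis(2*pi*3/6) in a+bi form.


Angle = 360*3/6 = 180°
a = cos(180°) = -1.0000
b = sin(180°) = 0

-1.0000 + 0i


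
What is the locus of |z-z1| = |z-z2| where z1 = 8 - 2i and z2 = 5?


Equal distances means the locus is the perpendicular bisector of z1 and z2.
Midpoint = ((8+5)/2, (-2+0)/2) = (6.5000, -1.0000)

Perpendicular bisector through (6.5000, -1.0000)
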